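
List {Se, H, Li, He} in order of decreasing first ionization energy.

He, H, Se, Li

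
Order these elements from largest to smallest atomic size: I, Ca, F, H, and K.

Radius decreases left→right (rising Z_eff, same n) and increases top→bottom (higher n).
Neither a single period nor a single group — weigh both effects.
F > H: the two effects oppose for this pair; the down-group effect wins (64 vs 32 pm).
I > F: I sits below F in group 17, so the down-group effect alone puts I larger.
Ca > I: period and group pull opposite ways; the across-period shift dominates (171 vs 133 pm).
K > Ca: K lies to the left of Ca in period 4, so the across-period effect alone puts K larger.
Approximate values (pm): H 32, F 64, K 196, Ca 171, I 133.
So from largest to smallest: K > Ca > I > F > H.

K, Ca, I, F, H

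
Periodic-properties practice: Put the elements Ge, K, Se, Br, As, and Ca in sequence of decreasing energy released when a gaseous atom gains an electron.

K is in period 4, group 1; Ca is in period 4, group 2; Ge is in period 4, group 14; As is in period 4, group 15; Se is in period 4, group 16; Br is in period 4, group 17.
EA tends to increase across a period and decrease down a group, though the pattern is less regular than for IE or radius.
All lie in period 4; the across-period trend (electron affinity increases left to right) applies, with the exception below.
Note the exception: K has a higher electron affinity than Ca, contrary to the simple trend — adding an electron to Ca (ns²) has to open a new, higher-energy np subshell, which is unfavourable.
Note the exception: Ge has a higher electron affinity than As, contrary to the simple trend — adding an electron to As's half-filled 4p³ is unfavourable, so Ge (4p²) has the more exothermic EA.
For reference (kJ/mol): K 48, Ca 2, Ge 119, As 78, Se 195, Br 325.
So from highest to lowest: Br > Se > Ge > As > K > Ca.

Br, Se, Ge, As, K, Ca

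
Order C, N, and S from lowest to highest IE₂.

S < C < N

The second ionization energy removes an electron from the +1 ion. For each element: C⁺ still has 3 valence electrons; N⁺ still has 4 valence electrons; S⁺ still has 5 valence electrons.
All are still removing valence electrons, so compare the +1 ions as you would atoms: IE_2 generally rises across a period (higher Z_eff) and falls down a group (larger shell), subject to the usual subshell exceptions.
Valence configurations: C⁺ [He]2s²2p¹, N⁺ [He]2s²2p², S⁺ [Ne]3s²3p³.
Tabulated IE_2 (kJ/mol): C 2353, N 2856, S 2252.
Hence IE_2: S < C < N.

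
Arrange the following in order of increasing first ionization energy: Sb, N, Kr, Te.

Sb < Te < Kr < N

Removing the outermost electron gets harder across a period and easier down a group.
Here both period and group differ, so the two effects have to be weighed against each other.
Te > Sb: Te lies to the right of Sb in period 5, so the across-period effect alone puts Te higher.
Kr > Te: both effects reinforce here, so Kr is clearly the higher of the two.
N > Kr: the two effects oppose for this pair; the down-group effect wins (1402 vs 1351 kJ/mol).
For reference (kJ/mol): N 1402, Kr 1351, Sb 831, Te 869.
So from lowest to highest: Sb < Te < Kr < N.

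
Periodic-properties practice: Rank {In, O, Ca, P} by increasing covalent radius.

Moving right in a period, electrons are added to the same shell under a stronger nuclear pull, so atoms get smaller; moving down, a new shell is opened and atoms get larger.
These span different periods and groups, so the two trends combine.
P > O: relative to O, both the across-period and down-group shifts push P's atomic radius up.
In > P: both effects reinforce here, so In is clearly the larger of the two.
Ca > In: period and group pull opposite ways; the across-period shift dominates (171 vs 142 pm).
For reference (pm): O 63, P 111, Ca 171, In 142.
So from smallest to largest: O < P < In < Ca.

O < P < In < Ca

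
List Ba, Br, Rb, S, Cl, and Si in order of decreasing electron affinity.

Cl, Br, S, Si, Rb, Ba

Si is in period 3, group 14; S is in period 3, group 16; Cl is in period 3, group 17; Br is in period 4, group 17; Rb is in period 5, group 1; Ba is in period 6, group 2.
Adding an electron releases more energy for atoms nearer the top right (short of the noble gases).
Neither a single period nor a single group — weigh both effects.
Rb > Ba: period and group pull opposite ways; the down-group shift dominates (47 vs 14 kJ/mol).
Si > Rb: relative to Rb, both the across-period and down-group shifts push Si's electron affinity up.
S > Si: S lies to the right of Si in period 3, so the across-period effect alone puts S higher.
Br > S: period and group pull opposite ways; the across-period shift dominates (325 vs 200 kJ/mol).
Cl > Br: they share group 17; the group trend gives Cl the larger value.
For reference (kJ/mol): Si 134, S 200, Cl 349, Br 325, Rb 47, Ba 14.
So from highest to lowest: Cl > Br > S > Si > Rb > Ba.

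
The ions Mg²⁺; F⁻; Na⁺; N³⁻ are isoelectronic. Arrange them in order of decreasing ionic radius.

N³⁻, F⁻, Na⁺, Mg²⁺

All of these have 10 electrons, so size is governed by nuclear charge alone: the more protons, the stronger the pull on the same electron cloud, and the smaller the ion.
Nuclear charges: Mg²⁺ (Z=12), Na⁺ (Z=11), F⁻ (Z=9), N³⁻ (Z=7).
Largest to smallest: N³⁻ > F⁻ > Na⁺ > Mg²⁺.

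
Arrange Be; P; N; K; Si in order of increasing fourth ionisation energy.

Si < P < K < N < Be

Consider each +3 ion: Be³⁺ is already 1 electron into the core; P³⁺ still has 2 valence electrons; N³⁺ still has 2 valence electrons; K³⁺ is already 2 electrons into the core; Si³⁺ still has 1 valence electron.
Usually core removal costs more than valence removal, but here the competition is close: a tightly held n=2 valence electron can cost more to remove than an n=3 core electron, so the actual values have to decide it.
Valence configurations: P³⁺ [Ne]3s², N³⁺ [He]2s², Si³⁺ [Ne]3s¹.
The numbers (kJ/mol): Be 21007, P 4964, N 7475, K 5877, Si 4356.
Overall IE_4 order: Si < P < K < N < Be.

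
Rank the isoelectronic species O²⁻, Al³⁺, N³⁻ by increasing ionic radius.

Al³⁺, O²⁻, N³⁻

All of these have 10 electrons, so size is governed by nuclear charge alone: the more protons, the stronger the pull on the same electron cloud, and the smaller the ion.
Nuclear charges: Al³⁺ (Z=13), O²⁻ (Z=8), N³⁻ (Z=7).
Smallest to largest: Al³⁺ < O²⁻ < N³⁻.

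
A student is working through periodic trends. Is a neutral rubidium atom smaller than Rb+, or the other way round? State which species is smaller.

Forming Rb+ removes 1 electron from Rb. Fewer electrons for the same nuclear charge means less shielding and a higher Z_eff on the remaining electrons, and for main-group metals the entire outer shell is lost.
A cation is smaller than its parent atom: Rb+ < Rb.

Rb+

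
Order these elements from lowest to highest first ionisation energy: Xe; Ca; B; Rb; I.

IE₁ increases left→right with effective nuclear charge and decreases top→bottom as the valence shell moves farther out.
Here both period and group differ, so the two effects have to be weighed against each other.
Ca > Rb: both effects reinforce here, so Ca is clearly the higher of the two.
B > Ca: relative to Ca, both the across-period and down-group shifts push B's first ionization energy up.
I > B: period and group pull opposite ways; the across-period shift dominates (1008 vs 801 kJ/mol).
Xe > I: Xe lies to the right of I in period 5, so the across-period effect alone puts Xe higher.
For reference (kJ/mol): B 801, Ca 590, Rb 403, I 1008, Xe 1170.
So from lowest to highest: Rb < Ca < B < I < Xe.

Rb, Ca, B, I, Xe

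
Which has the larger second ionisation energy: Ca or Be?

Be

The second ionization energy removes an electron from the +1 ion. For each element: Ca⁺ still has 1 valence electron; Be⁺ still has 1 valence electron.
All are still removing valence electrons, so compare the +1 ions as you would atoms: IE_2 generally rises across a period (higher Z_eff) and falls down a group (larger shell), subject to the usual subshell exceptions.
Valence configurations: Ca⁺ [Ar]4s¹, Be⁺ [He]2s¹.
The numbers (kJ/mol): Ca 1145, Be 1757.
Hence IE_2: Ca < Be.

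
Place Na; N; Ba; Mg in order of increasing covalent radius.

Moving right in a period, electrons are added to the same shell under a stronger nuclear pull, so atoms get smaller; moving down, a new shell is opened and atoms get larger.
Here both period and group differ, so the two effects have to be weighed against each other.
Mg > N: relative to N, both the across-period and down-group shifts push Mg's atomic radius up.
Na > Mg: both are in period 3; the period trend gives Na the larger value.
Ba > Na: the two effects oppose for this pair; the down-group effect wins (196 vs 155 pm).
Approximate values (pm): N 71, Na 155, Mg 139, Ba 196.
So from smallest to largest: N < Mg < Na < Ba.

N < Mg < Na < Ba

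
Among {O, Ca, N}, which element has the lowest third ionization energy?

N

After 2 electrons have been removed, what remains? O²⁺ still has 4 valence electrons; Ca²⁺ is the bare [Ar] core; N²⁺ still has 3 valence electrons.
Usually core removal costs more than valence removal, but here the competition is close: a tightly held n=2 valence electron can cost more to remove than an n=3 core electron, so the actual values have to decide it.
Valence configurations: O²⁺ [He]2s²2p², N²⁺ [He]2s²2p¹.
Tabulated IE_3 (kJ/mol): O 5300, Ca 4912, N 4578.
So the third ionization energies run N < Ca < O.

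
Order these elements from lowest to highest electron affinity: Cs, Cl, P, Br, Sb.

P is in period 3, group 15; Cl is in period 3, group 17; Br is in period 4, group 17; Sb is in period 5, group 15; Cs is in period 6, group 1.
Electron affinity generally becomes more exothermic across a period toward the halogens and less exothermic down a group.
Here both period and group differ, so the two effects have to be weighed against each other.
P > Cs: relative to Cs, both the across-period and down-group shifts push P's electron affinity up.
Sb > P: this pair runs against the simple trend — see the exception note.
Br > Sb: relative to Sb, both the across-period and down-group shifts push Br's electron affinity up.
Cl > Br: Cl sits above Br in group 17, so the down-group effect alone puts Cl higher.
Note the exception: Sb has a higher electron affinity than P, contrary to the simple trend — both are half-filled np³, but the pairing/repulsion penalty for the added electron shrinks as the p orbitals become larger and more diffuse down the group, and for Sb that outweighs the weaker nuclear attraction.
Approximate values (kJ/mol): P 72, Cl 349, Br 325, Sb 103, Cs 46.
So from lowest to highest: Cs < P < Sb < Br < Cl.

Cs < P < Sb < Br < Cl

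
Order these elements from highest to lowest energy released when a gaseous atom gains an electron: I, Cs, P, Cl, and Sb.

Cl > I > Sb > P > Cs

P is in period 3, group 15; Cl is in period 3, group 17; Sb is in period 5, group 15; I is in period 5, group 17; Cs is in period 6, group 1.
EA tends to increase across a period and decrease down a group, though the pattern is less regular than for IE or radius.
These span different periods and groups, so the two trends combine.
P > Cs: relative to Cs, both the across-period and down-group shifts push P's electron affinity up.
Sb > P: this pair runs against the simple trend — see the exception note.
I > Sb: both are in period 5; the period trend gives I the larger value.
Cl > I: they share group 17; the group trend gives Cl the larger value.
Note the exception: Sb has a higher electron affinity than P, contrary to the simple trend — both are half-filled np³, but the pairing/repulsion penalty for the added electron shrinks as the p orbitals become larger and more diffuse down the group, and for Sb that outweighs the weaker nuclear attraction.
Approximate values (kJ/mol): P 72, Cl 349, Sb 103, I 295, Cs 46.
So from highest to lowest: Cl > I > Sb > P > Cs.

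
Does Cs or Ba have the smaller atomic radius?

Moving right in a period, electrons are added to the same shell under a stronger nuclear pull, so atoms get smaller; moving down, a new shell is opened and atoms get larger.
All lie in period 6, so atomic radius increases right to left.
So Ba has the smaller atomic radius (Ba < Cs).

Ba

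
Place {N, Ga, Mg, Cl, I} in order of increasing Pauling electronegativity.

Mg < Ga < I < N < Cl

N is in period 2, group 15; Mg is in period 3, group 2; Cl is in period 3, group 17; Ga is in period 4, group 13; I is in period 5, group 17.
Electronegativity increases across a period and decreases down a group, tracking effective nuclear charge and atomic size.
Here both period and group differ, so the two effects have to be weighed against each other.
Ga > Mg: the two effects oppose for this pair; the across-period effect wins (1.81 vs 1.31).
I > Ga: period and group pull opposite ways; the across-period shift dominates (2.66 vs 1.81).
N > I: the two effects oppose for this pair; the down-group effect wins (3.04 vs 2.66).
Cl > N: period and group pull opposite ways; the across-period shift dominates (3.16 vs 3.04).
For reference (Pauling): N 3.04, Mg 1.31, Cl 3.16, Ga 1.81, I 2.66.
So from lowest to highest: Mg < Ga < I < N < Cl.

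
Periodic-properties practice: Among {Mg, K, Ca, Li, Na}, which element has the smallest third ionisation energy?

After 2 electrons have been removed, what remains? Mg²⁺ is the bare [Ne] core; K²⁺ is already 1 electron into the core; Ca²⁺ is the bare [Ar] core; Li²⁺ is already 1 electron into the core; Na²⁺ is already 1 electron into the core.
All of these are removing an electron from a noble-gas core or deeper; the smaller core (lower principal quantum number) is held far more tightly, and within a period the higher nuclear charge binds the same core more tightly.
Tabulated IE_3 (kJ/mol): Mg 7733, K 4420, Ca 4912, Li 11815, Na 6910.
Putting it together, IE_3: K < Ca < Na < Mg < Li.

K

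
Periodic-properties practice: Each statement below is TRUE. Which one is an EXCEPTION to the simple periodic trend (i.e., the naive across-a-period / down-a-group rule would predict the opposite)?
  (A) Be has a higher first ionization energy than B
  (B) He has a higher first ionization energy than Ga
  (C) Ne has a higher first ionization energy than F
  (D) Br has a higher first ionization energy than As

The general trend: first ionization energy increases across a period and decreases down a group.
(A) Be (period 2, group 2) vs B (period 2, group 13): the stated order contradicts the simple trend.
(B) He (period 1, group 18) vs Ga (period 4, group 13): the stated order agrees with the simple trend.
(C) Ne (period 2, group 18) vs F (period 2, group 17): the stated order agrees with the simple trend.
(D) Br (period 4, group 17) vs As (period 4, group 15): the stated order agrees with the simple trend.
The exception is (A): removing B's lone 2p electron is easier than breaking Be's filled 2s².

(A)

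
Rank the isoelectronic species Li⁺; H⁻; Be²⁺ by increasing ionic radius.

All of these have 2 electrons, so size is governed by nuclear charge alone: the more protons, the stronger the pull on the same electron cloud, and the smaller the ion.
Nuclear charges: Be²⁺ (Z=4), Li⁺ (Z=3), H⁻ (Z=1).
Smallest to largest: Be²⁺ < Li⁺ < H⁻.

Be²⁺ < Li⁺ < H⁻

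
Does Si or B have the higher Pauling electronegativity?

Smaller atoms with higher effective nuclear charge are more electronegative.
Neither a single period nor a single group — weigh both effects.
B > Si: the two effects oppose for this pair; the down-group effect wins (2.04 vs 1.90).
For reference (Pauling): B 2.04, Si 1.90.
So B has the higher Pauling electronegativity (B > Si).

B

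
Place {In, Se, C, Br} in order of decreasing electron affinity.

Adding an electron releases more energy for atoms nearer the top right (short of the noble gases).
These span different periods and groups, so the two trends combine.
C > In: both effects reinforce here, so C is clearly the higher of the two.
Se > C: period and group pull opposite ways; the across-period shift dominates (195 vs 122 kJ/mol).
Br > Se: Br lies to the right of Se in period 4, so the across-period effect alone puts Br higher.
Tabulated electron affinity (kJ/mol): C 122, Se 195, Br 325, In 29.
So from highest to lowest: Br > Se > C > In.

Br > Se > C > In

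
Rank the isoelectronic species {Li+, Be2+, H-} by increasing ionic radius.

Be2+ < Li+ < H-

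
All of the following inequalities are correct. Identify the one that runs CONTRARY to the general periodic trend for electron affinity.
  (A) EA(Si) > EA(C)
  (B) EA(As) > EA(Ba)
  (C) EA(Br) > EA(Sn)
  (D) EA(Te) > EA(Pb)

(A)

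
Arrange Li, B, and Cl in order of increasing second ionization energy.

The second ionization energy removes an electron from the +1 ion. For each element: Li⁺ is the bare [He] core; B⁺ still has 2 valence electrons; Cl⁺ still has 6 valence electrons.
Pulling an electron out of a noble-gas core costs far more than removing a remaining valence electron, so Li sits at the high end of IE_2.
Valence configurations: B⁺ [He]2s², Cl⁺ [Ne]3s²3p⁴.
The numbers (kJ/mol): Li 7298, B 2427, Cl 2298.
Overall IE_2 order: Cl < B < Li.

Cl < B < Li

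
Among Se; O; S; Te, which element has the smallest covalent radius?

O

O is in period 2, group 16; S is in period 3, group 16; Se is in period 4, group 16; Te is in period 5, group 16.
Radius decreases left→right (rising Z_eff, same n) and increases top→bottom (higher n).
All are in group 16, so atomic radius increases down the group.
The smallest covalent radius among these belongs to O.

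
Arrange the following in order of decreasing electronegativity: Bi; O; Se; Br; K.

Smaller atoms with higher effective nuclear charge are more electronegative.
Neither a single period nor a single group — weigh both effects.
Bi > K: period and group pull opposite ways; the across-period shift dominates (2.02 vs 0.82).
Se > Bi: both effects reinforce here, so Se is clearly the higher of the two.
Br > Se: both are in period 4; the period trend gives Br the larger value.
O > Br: the two effects oppose for this pair; the down-group effect wins (3.44 vs 2.96).
Tabulated electronegativity (Pauling): O 3.44, K 0.82, Se 2.55, Br 2.96, Bi 2.02.
So from highest to lowest: O > Br > Se > Bi > K.

O, Br, Se, Bi, K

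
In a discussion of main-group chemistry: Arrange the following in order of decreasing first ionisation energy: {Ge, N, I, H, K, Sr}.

N > H > I > Ge > Sr > K

H is in period 1, group 1; N is in period 2, group 15; K is in period 4, group 1; Ge is in period 4, group 14; Sr is in period 5, group 2; I is in period 5, group 17.
Removing the outermost electron gets harder across a period and easier down a group.
These span different periods and groups, so the two trends combine.
Sr > K: the two effects oppose for this pair; the across-period effect wins (550 vs 419 kJ/mol).
Ge > Sr: relative to Sr, both the across-period and down-group shifts push Ge's first ionization energy up.
I > Ge: the two effects oppose for this pair; the across-period effect wins (1008 vs 762 kJ/mol).
H > I: the two effects oppose for this pair; the down-group effect wins (1312 vs 1008 kJ/mol).
N > H: the two effects oppose for this pair; the across-period effect wins (1402 vs 1312 kJ/mol).
Approximate values (kJ/mol): H 1312, N 1402, K 419, Ge 762, Sr 550, I 1008.
So from highest to lowest: N > H > I > Ge > Sr > K.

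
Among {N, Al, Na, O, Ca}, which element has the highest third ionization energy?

After 2 electrons have been removed, what remains? N²⁺ still has 3 valence electrons; Al²⁺ still has 1 valence electron; Na²⁺ is already 1 electron into the core; O²⁺ still has 4 valence electrons; Ca²⁺ is the bare [Ar] core.
Usually core removal costs more than valence removal, but here the competition is close: a tightly held n=2 valence electron can cost more to remove than an n=3 core electron, so the actual values have to decide it.
Valence configurations: N²⁺ [He]2s²2p¹, Al²⁺ [Ne]3s¹, O²⁺ [He]2s²2p².
The numbers (kJ/mol): N 4578, Al 2745, Na 6910, O 5300, Ca 4912.
Hence IE_3: Al < N < Ca < O < Na.

Na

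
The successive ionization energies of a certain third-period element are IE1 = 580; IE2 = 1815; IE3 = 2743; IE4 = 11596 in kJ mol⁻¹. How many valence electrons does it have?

3

Look for the largest jump between consecutive ionization energies: IE4/IE3 ≈ 4.2, far larger than any earlier ratio.
That jump marks the point where a core electron is being removed. So the atom has 3 valence electrons.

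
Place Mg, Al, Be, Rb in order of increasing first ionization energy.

Rb < Al < Mg < Be

Be is in period 2, group 2; Mg is in period 3, group 2; Al is in period 3, group 13; Rb is in period 5, group 1.
Across a period the outer electron is held more tightly (higher IE₁); down a group it sits in a higher shell, more shielded, and comes off more easily.
Here both period and group differ, so the two effects have to be weighed against each other.
Al > Rb: relative to Rb, both the across-period and down-group shifts push Al's first ionization energy up.
Mg > Al: this pair runs against the simple trend — see the exception note.
Be > Mg: Be sits above Mg in group 2, so the down-group effect alone puts Be higher.
Note the exception: Mg has a higher first ionization energy than Al, contrary to the simple trend — Al's single 3p electron is easier to remove than one from Mg's filled 3s².
Tabulated first ionization energy (kJ/mol): Be 900, Mg 738, Al 578, Rb 403.
So from lowest to highest: Rb < Al < Mg < Be.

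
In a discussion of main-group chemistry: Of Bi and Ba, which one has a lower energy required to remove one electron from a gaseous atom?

Ba

Ba is in period 6, group 2; Bi is in period 6, group 15.
Removing the outermost electron gets harder across a period and easier down a group.
All lie in period 6, so first ionization energy increases left to right.
So Ba has the lower energy required to remove one electron from a gaseous atom (Ba < Bi).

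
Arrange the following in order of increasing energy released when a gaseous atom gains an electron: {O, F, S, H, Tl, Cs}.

Tl, Cs, H, O, S, F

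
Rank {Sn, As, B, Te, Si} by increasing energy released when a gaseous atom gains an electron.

Atoms with high Z_eff and room in the valence shell (especially the halogens) have the most exothermic electron affinities.
These span different periods and groups, so the two trends combine.
As > B: period and group pull opposite ways; the across-period shift dominates (78 vs 27 kJ/mol).
Sn > As: this pair runs against the simple trend — see the exception note.
Si > Sn: Si sits above Sn in group 14, so the down-group effect alone puts Si higher.
Te > Si: the two effects oppose for this pair; the across-period effect wins (190 vs 134 kJ/mol).
Note the exception: Sn has a higher electron affinity than As, contrary to the simple trend — adding an electron to As's half-filled np³ subshell costs electron-pairing energy.
Approximate values (kJ/mol): B 27, Si 134, As 78, Sn 107, Te 190.
So from lowest to highest: B < As < Sn < Si < Te.

B < As < Sn < Si < Te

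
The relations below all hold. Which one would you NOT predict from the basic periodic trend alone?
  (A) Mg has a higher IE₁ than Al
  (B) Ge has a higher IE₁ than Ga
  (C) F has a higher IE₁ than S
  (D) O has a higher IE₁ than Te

The general trend: IE₁ increases across a period and decreases down a group.
(A) Mg (period 3, group 2) vs Al (period 3, group 13): the stated order contradicts the simple trend.
(B) Ge (period 4, group 14) vs Ga (period 4, group 13): the stated order agrees with the simple trend.
(C) F (period 2, group 17) vs S (period 3, group 16): the stated order agrees with the simple trend.
(D) O (period 2, group 16) vs Te (period 5, group 16): the stated order agrees with the simple trend.
The exception is (A): Al's single 3p electron is easier to remove than one from Mg's filled 3s².

(A)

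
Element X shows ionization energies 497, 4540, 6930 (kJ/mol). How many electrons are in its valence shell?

1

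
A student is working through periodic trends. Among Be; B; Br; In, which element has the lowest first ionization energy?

In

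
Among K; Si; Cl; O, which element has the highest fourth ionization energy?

The fourth ionization energy removes an electron from the +3 ion. For each element: K³⁺ is already 2 electrons into the core; Si³⁺ still has 1 valence electron; Cl³⁺ still has 4 valence electrons; O³⁺ still has 3 valence electrons.
Usually core removal costs more than valence removal, but here the competition is close: a tightly held n=2 valence electron can cost more to remove than an n=3 core electron, so the actual values have to decide it.
Valence configurations: Si³⁺ [Ne]3s¹, Cl³⁺ [Ne]3s²3p², O³⁺ [He]2s²2p¹.
Approximate IE_4 values (kJ/mol): K 5877, Si 4356, Cl 5159, O 7469.
Putting it together, IE_4: Si < Cl < K < O.

O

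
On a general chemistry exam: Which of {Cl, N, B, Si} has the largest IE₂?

N

After 1 electron has been removed, what remains? Cl⁺ still has 6 valence electrons; N⁺ still has 4 valence electrons; B⁺ still has 2 valence electrons; Si⁺ still has 3 valence electrons.
All are still removing valence electrons, so compare the +1 ions as you would atoms: IE_2 generally rises across a period (higher Z_eff) and falls down a group (larger shell), subject to the usual subshell exceptions.
Valence configurations: Cl⁺ [Ne]3s²3p⁴, N⁺ [He]2s²2p², B⁺ [He]2s², Si⁺ [Ne]3s²3p¹.
The numbers (kJ/mol): Cl 2298, N 2856, B 2427, Si 1577.
So the second ionization energies run Si < Cl < B < N.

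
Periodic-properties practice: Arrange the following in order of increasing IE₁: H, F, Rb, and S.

Rb < S < H < F

H is in period 1, group 1; F is in period 2, group 17; S is in period 3, group 16; Rb is in period 5, group 1.
Across a period the outer electron is held more tightly (higher IE₁); down a group it sits in a higher shell, more shielded, and comes off more easily.
Neither a single period nor a single group — weigh both effects.
S > Rb: both effects reinforce here, so S is clearly the higher of the two.
H > S: the two effects oppose for this pair; the down-group effect wins (1312 vs 1000 kJ/mol).
F > H: period and group pull opposite ways; the across-period shift dominates (1681 vs 1312 kJ/mol).
Tabulated first ionization energy (kJ/mol): H 1312, F 1681, S 1000, Rb 403.
So from lowest to highest: Rb < S < H < F.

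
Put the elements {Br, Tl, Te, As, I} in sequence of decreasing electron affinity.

Adding an electron releases more energy for atoms nearer the top right (short of the noble gases).
Here both period and group differ, so the two effects have to be weighed against each other.
As > Tl: relative to Tl, both the across-period and down-group shifts push As's electron affinity up.
Te > As: the two effects oppose for this pair; the across-period effect wins (190 vs 78 kJ/mol).
I > Te: both are in period 5; the period trend gives I the larger value.
Br > I: they share group 17; the group trend gives Br the larger value.
Approximate values (kJ/mol): As 78, Br 325, Te 190, I 295, Tl 19.
So from highest to lowest: Br > I > Te > As > Tl.

Br > I > Te > As > Tl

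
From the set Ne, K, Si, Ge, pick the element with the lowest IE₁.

K

Ne is in period 2, group 18; Si is in period 3, group 14; K is in period 4, group 1; Ge is in period 4, group 14.
First ionization energy rises across a period (greater Z_eff holds electrons more tightly) and falls down a group (valence electrons are farther from the nucleus).
These span different periods and groups, so the two trends combine.
Ge > K: both are in period 4; the period trend gives Ge the larger value.
Si > Ge: they share group 14; the group trend gives Si the larger value.
Ne > Si: both effects reinforce here, so Ne is clearly the higher of the two.
Approximate values (kJ/mol): Ne 2081, Si 786, K 419, Ge 762.
The lowest IE₁ among these belongs to K.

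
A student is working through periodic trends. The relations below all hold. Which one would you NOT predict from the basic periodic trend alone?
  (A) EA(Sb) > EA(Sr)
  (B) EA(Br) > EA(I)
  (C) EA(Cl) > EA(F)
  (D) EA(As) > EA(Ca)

The general trend: electron affinity increases across a period and decreases down a group.
(A) Sb (period 5, group 15) vs Sr (period 5, group 2): the stated order agrees with the simple trend.
(B) Br (period 4, group 17) vs I (period 5, group 17): the stated order agrees with the simple trend.
(C) Cl (period 3, group 17) vs F (period 2, group 17): the stated order contradicts the simple trend.
(D) As (period 4, group 15) vs Ca (period 4, group 2): the stated order agrees with the simple trend.
The exception is (C): F's small 2p subshell makes the incoming electron feel strong e⁻–e⁻ repulsion, so Cl actually releases more energy on gaining an electron.

(C)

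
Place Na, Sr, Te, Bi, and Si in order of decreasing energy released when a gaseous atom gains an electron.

Te, Si, Bi, Na, Sr

Na is in period 3, group 1; Si is in period 3, group 14; Sr is in period 5, group 2; Te is in period 5, group 16; Bi is in period 6, group 15.
Atoms with high Z_eff and room in the valence shell (especially the halogens) have the most exothermic electron affinities.
Neither a single period nor a single group — weigh both effects.
Na > Sr: period and group pull opposite ways; the down-group shift dominates (53 vs 5 kJ/mol).
Bi > Na: period and group pull opposite ways; the across-period shift dominates (91 vs 53 kJ/mol).
Si > Bi: the two effects oppose for this pair; the down-group effect wins (134 vs 91 kJ/mol).
Te > Si: the two effects oppose for this pair; the across-period effect wins (190 vs 134 kJ/mol).
Tabulated electron affinity (kJ/mol): Na 53, Si 134, Sr 5, Te 190, Bi 91.
So from highest to lowest: Te > Si > Bi > Na > Sr.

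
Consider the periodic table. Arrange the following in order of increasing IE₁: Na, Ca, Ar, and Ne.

Na, Ca, Ar, Ne

Ne is in period 2, group 18; Na is in period 3, group 1; Ar is in period 3, group 18; Ca is in period 4, group 2.
First ionization energy rises across a period (greater Z_eff holds electrons more tightly) and falls down a group (valence electrons are farther from the nucleus).
Neither a single period nor a single group — weigh both effects.
Ca > Na: period and group pull opposite ways; the across-period shift dominates (590 vs 496 kJ/mol).
Ar > Ca: relative to Ca, both the across-period and down-group shifts push Ar's first ionization energy up.
Ne > Ar: Ne sits above Ar in group 18, so the down-group effect alone puts Ne higher.
For reference (kJ/mol): Ne 2081, Na 496, Ar 1521, Ca 590.
So from lowest to highest: Na < Ca < Ar < Ne.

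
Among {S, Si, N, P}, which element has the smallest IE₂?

After 1 electron has been removed, what remains? S⁺ still has 5 valence electrons; Si⁺ still has 3 valence electrons; N⁺ still has 4 valence electrons; P⁺ still has 4 valence electrons.
All are still removing valence electrons, so compare the +1 ions as you would atoms: IE_2 generally rises across a period (higher Z_eff) and falls down a group (larger shell), subject to the usual subshell exceptions.
Valence configurations: S⁺ [Ne]3s²3p³, Si⁺ [Ne]3s²3p¹, N⁺ [He]2s²2p², P⁺ [Ne]3s²3p².
The numbers (kJ/mol): S 2252, Si 1577, N 2856, P 1907.
Putting it together, IE_2: Si < P < S < N.

Si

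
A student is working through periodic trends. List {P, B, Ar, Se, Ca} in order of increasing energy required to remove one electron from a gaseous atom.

Ca < B < Se < P < Ar

B is in period 2, group 13; P is in period 3, group 15; Ar is in period 3, group 18; Ca is in period 4, group 2; Se is in period 4, group 16.
IE₁ increases left→right with effective nuclear charge and decreases top→bottom as the valence shell moves farther out.
These span different periods and groups, so the two trends combine.
B > Ca: both effects reinforce here, so B is clearly the higher of the two.
Se > B: the two effects oppose for this pair; the across-period effect wins (941 vs 801 kJ/mol).
P > Se: the two effects oppose for this pair; the down-group effect wins (1012 vs 941 kJ/mol).
Ar > P: Ar lies to the right of P in period 3, so the across-period effect alone puts Ar higher.
For reference (kJ/mol): B 801, P 1012, Ar 1521, Ca 590, Se 941.
So from lowest to highest: Ca < B < Se < P < Ar.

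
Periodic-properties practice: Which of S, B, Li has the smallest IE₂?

After 1 electron has been removed, what remains? S⁺ still has 5 valence electrons; B⁺ still has 2 valence electrons; Li⁺ is the bare [He] core.
Breaking into a closed-shell core is much more expensive than removing a leftover valence electron — Li has the largest IE_2 here.
Valence configurations: S⁺ [Ne]3s²3p³, B⁺ [He]2s².
Tabulated IE_2 (kJ/mol): S 2252, B 2427, Li 7298.
Hence IE_2: S < B < Li.

S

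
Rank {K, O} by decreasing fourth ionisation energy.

O, K

IE_4 is the cost of taking one more electron from the +3 cation: K³⁺ is already 2 electrons into the core; O³⁺ still has 3 valence electrons.
Usually core removal costs more than valence removal, but here the competition is close: a tightly held n=2 valence electron can cost more to remove than an n=3 core electron, so the actual values have to decide it.
The numbers (kJ/mol): K 5877, O 7469.
So the fourth ionization energies run K < O.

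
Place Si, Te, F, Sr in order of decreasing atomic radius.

Sr, Te, Si, F

Radius decreases left→right (rising Z_eff, same n) and increases top→bottom (higher n).
These span different periods and groups, so the two trends combine.
Si > F: relative to F, both the across-period and down-group shifts push Si's atomic radius up.
Te > Si: period and group pull opposite ways; the down-group shift dominates (136 vs 116 pm).
Sr > Te: both are in period 5; the period trend gives Sr the larger value.
Tabulated atomic radius (pm): F 64, Si 116, Sr 185, Te 136.
So from largest to smallest: Sr > Te > Si > F.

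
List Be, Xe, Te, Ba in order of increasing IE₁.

Ba < Te < Be < Xe

First ionization energy rises across a period (greater Z_eff holds electrons more tightly) and falls down a group (valence electrons are farther from the nucleus).
Neither a single period nor a single group — weigh both effects.
Te > Ba: both effects reinforce here, so Te is clearly the higher of the two.
Be > Te: the two effects oppose for this pair; the down-group effect wins (900 vs 869 kJ/mol).
Xe > Be: period and group pull opposite ways; the across-period shift dominates (1170 vs 900 kJ/mol).
For reference (kJ/mol): Be 900, Te 869, Xe 1170, Ba 503.
So from lowest to highest: Ba < Te < Be < Xe.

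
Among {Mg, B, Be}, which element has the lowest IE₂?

Consider each +1 ion: Mg⁺ still has 1 valence electron; B⁺ still has 2 valence electrons; Be⁺ still has 1 valence electron.
All are still removing valence electrons, so compare the +1 ions as you would atoms: IE_2 generally rises across a period (higher Z_eff) and falls down a group (larger shell), subject to the usual subshell exceptions.
Valence configurations: Mg⁺ [Ne]3s¹, B⁺ [He]2s², Be⁺ [He]2s¹.
The numbers (kJ/mol): Mg 1451, B 2427, Be 1757.
Overall IE_2 order: Mg < Be < B.

Mg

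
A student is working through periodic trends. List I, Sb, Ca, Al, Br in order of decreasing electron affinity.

Al is in period 3, group 13; Ca is in period 4, group 2; Br is in period 4, group 17; Sb is in period 5, group 15; I is in period 5, group 17.
Electron affinity generally becomes more exothermic across a period toward the halogens and less exothermic down a group.
These span different periods and groups, so the two trends combine.
Al > Ca: both effects reinforce here, so Al is clearly the higher of the two.
Sb > Al: the two effects oppose for this pair; the across-period effect wins (103 vs 42 kJ/mol).
I > Sb: I lies to the right of Sb in period 5, so the across-period effect alone puts I higher.
Br > I: Br sits above I in group 17, so the down-group effect alone puts Br higher.
Tabulated electron affinity (kJ/mol): Al 42, Ca 2, Br 325, Sb 103, I 295.
So from highest to lowest: Br > I > Sb > Al > Ca.

Br > I > Sb > Al > Ca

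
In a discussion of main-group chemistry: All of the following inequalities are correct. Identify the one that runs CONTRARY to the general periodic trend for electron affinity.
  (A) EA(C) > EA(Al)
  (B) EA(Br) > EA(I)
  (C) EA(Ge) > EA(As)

(C)

The general trend: electron affinity increases across a period and decreases down a group.
(A) C (period 2, group 14) vs Al (period 3, group 13): the stated order agrees with the simple trend.
(B) Br (period 4, group 17) vs I (period 5, group 17): the stated order agrees with the simple trend.
(C) Ge (period 4, group 14) vs As (period 4, group 15): the stated order contradicts the simple trend.
The exception is (C): adding an electron to As's half-filled 4p³ is unfavourable, so Ge (4p²) has the more exothermic EA.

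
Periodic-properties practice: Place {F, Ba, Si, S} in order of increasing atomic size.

Atomic radius shrinks across a period as nuclear charge pulls the same shell inward, and grows down a group as new shells are added.
Neither a single period nor a single group — weigh both effects.
S > F: both effects reinforce here, so S is clearly the larger of the two.
Si > S: both are in period 3; the period trend gives Si the larger value.
Ba > Si: relative to Si, both the across-period and down-group shifts push Ba's atomic radius up.
For reference (pm): F 64, Si 116, S 103, Ba 196.
So from smallest to largest: F < S < Si < Ba.

F, S, Si, Ba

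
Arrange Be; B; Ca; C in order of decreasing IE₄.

IE_4 is the cost of taking one more electron from the +3 cation: Be³⁺ is already 1 electron into the core; B³⁺ is the bare [He] core; Ca³⁺ is already 1 electron into the core; C³⁺ still has 1 valence electron.
Pulling an electron out of a noble-gas core costs far more than removing a remaining valence electron, so Ca, Be and B sit at the high end of IE_4.
The numbers (kJ/mol): Be 21007, B 25026, Ca 6491, C 6223.
Putting it together, IE_4: C < Ca < Be < B.

B > Be > Ca > C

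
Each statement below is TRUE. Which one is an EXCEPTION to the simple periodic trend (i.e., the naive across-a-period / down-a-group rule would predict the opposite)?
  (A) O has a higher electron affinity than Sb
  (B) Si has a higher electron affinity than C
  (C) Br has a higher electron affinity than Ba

The general trend: electron affinity increases across a period and decreases down a group.
(A) O (period 2, group 16) vs Sb (period 5, group 15): the stated order agrees with the simple trend.
(B) Si (period 3, group 14) vs C (period 2, group 14): the stated order contradicts the simple trend.
(C) Br (period 4, group 17) vs Ba (period 6, group 2): the stated order agrees with the simple trend.
The exception is (B): Si's larger, more diffuse 3p orbitals accept an added electron slightly more readily than C's compact 2p.

(B)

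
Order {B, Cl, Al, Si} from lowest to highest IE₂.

Si, Al, Cl, B

After 1 electron has been removed, what remains? B⁺ still has 2 valence electrons; Cl⁺ still has 6 valence electrons; Al⁺ still has 2 valence electrons; Si⁺ still has 3 valence electrons.
All are still removing valence electrons, so compare the +1 ions as you would atoms: IE_2 generally rises across a period (higher Z_eff) and falls down a group (larger shell), subject to the usual subshell exceptions.
Valence configurations: B⁺ [He]2s², Cl⁺ [Ne]3s²3p⁴, Al⁺ [Ne]3s², Si⁺ [Ne]3s²3p¹.
Si⁺ loses a lone 3p electron whereas Al⁺ must break into a filled 3s² pair, so IE_2(Al) > IE_2(Si) even though Si has the higher nuclear charge.
Tabulated IE_2 (kJ/mol): B 2427, Cl 2298, Al 1817, Si 1577.
Putting it together, IE_2: Si < Al < Cl < B.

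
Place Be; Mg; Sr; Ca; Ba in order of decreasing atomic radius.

Ba, Sr, Ca, Mg, Be

Be is in period 2, group 2; Mg is in period 3, group 2; Ca is in period 4, group 2; Sr is in period 5, group 2; Ba is in period 6, group 2.
Atomic radius shrinks across a period as nuclear charge pulls the same shell inward, and grows down a group as new shells are added.
All are in group 2, so atomic radius increases down the group.
So from largest to smallest: Ba > Sr > Ca > Mg > Be.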